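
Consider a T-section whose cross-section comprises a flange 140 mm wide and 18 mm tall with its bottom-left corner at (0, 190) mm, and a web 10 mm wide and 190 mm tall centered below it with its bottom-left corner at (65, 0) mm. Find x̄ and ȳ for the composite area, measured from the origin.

web: A = 10 × 190 = 1900.00, centroid at (70.00, 95.00).
flange: A = 140 × 18 = 2520.00, centroid at (70.00, 199.00).
ΣA = 4420.00 mm²
ΣAx̄ = (1900.00)(70.00) + (2520.00)(70.00) = 309400.00 mm³
ΣAȳ = (1900.00)(95.00) + (2520.00)(199.00) = 681980.00 mm³
x̄ = 309400.00 / 4420.00 = 70.00 mm
ȳ = 681980.00 / 4420.00 = 154.29 mm

x̄ = 70.00 mm, ȳ = 154.29 mm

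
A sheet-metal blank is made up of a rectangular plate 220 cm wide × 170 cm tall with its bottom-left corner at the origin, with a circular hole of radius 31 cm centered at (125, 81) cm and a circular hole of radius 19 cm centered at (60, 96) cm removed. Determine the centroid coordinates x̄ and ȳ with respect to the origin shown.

plate: A = 220 × 170 = 37400.00, centroid at (110.00, 85.00).
hole 1: A = −π·31² = -3019.07, centroid at (125.00, 81.00).
hole 2: A = −π·19² = -1134.11, centroid at (60.00, 96.00).
ΣA = 33246.81 cm², ΣAx̄ = 3668569.29 cm³, ΣAȳ = 2825580.25 cm³.
x̄ = 3668569.29/33246.81 = 110.34 cm; ȳ = 2825580.25/33246.81 = 84.99 cm.

x̄ = 110.34 cm, ȳ = 84.99 cm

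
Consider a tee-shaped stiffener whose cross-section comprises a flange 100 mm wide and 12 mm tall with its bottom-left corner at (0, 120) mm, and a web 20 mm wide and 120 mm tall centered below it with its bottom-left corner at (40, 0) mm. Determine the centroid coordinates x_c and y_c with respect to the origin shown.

x_c = 50.00 mm, y_c = 82.00 mm

web: A = 20 × 120 = 2400.00, centroid at (50.00, 60.00).
flange: A = 100 × 12 = 1200.00, centroid at (50.00, 126.00).
ΣA = 3600.00 mm²
ΣAx_c = (2400.00)(50.00) + (1200.00)(50.00) = 180000.00 mm³
ΣAy_c = (2400.00)(60.00) + (1200.00)(126.00) = 295200.00 mm³
x_c = 180000.00 / 3600.00 = 50.00 mm
y_c = 295200.00 / 3600.00 = 82.00 mm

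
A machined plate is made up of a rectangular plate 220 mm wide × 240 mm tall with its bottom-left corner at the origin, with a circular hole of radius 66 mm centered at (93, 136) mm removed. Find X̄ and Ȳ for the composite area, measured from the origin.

X̄ = 115.95 mm, Ȳ = 114.40 mm

plate: A = 220 × 240 = 52800.00, centroid at (110.00, 120.00).
hole: A = −π·66² = -13684.78, centroid at (93.00, 136.00).
ΣA = 39115.22 mm², ΣAX̄ = 4535315.68 mm³, ΣAȲ = 4474870.25 mm³.
X̄ = 4535315.68/39115.22 = 115.95 mm; Ȳ = 4474870.25/39115.22 = 114.40 mm.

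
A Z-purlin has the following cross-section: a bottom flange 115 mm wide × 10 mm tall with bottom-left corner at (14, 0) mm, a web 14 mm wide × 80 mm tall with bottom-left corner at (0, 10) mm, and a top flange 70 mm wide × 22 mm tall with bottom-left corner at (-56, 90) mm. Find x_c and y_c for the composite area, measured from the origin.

bottom flange: A = 115 × 10 = 1150.00, centroid at (71.50, 5.00).
web: A = 14 × 80 = 1120.00, centroid at (7.00, 50.00).
top flange: A = 70 × 22 = 1540.00, centroid at (-21.00, 101.00).
ΣA = 3810.00 mm²
ΣAx_c = (1150.00)(71.50) + (1120.00)(7.00) + (1540.00)(-21.00) = 57725.00 mm³
ΣAy_c = (1150.00)(5.00) + (1120.00)(50.00) + (1540.00)(101.00) = 217290.00 mm³
x_c = 57725.00 / 3810.00 = 15.15 mm
y_c = 217290.00 / 3810.00 = 57.03 mm

x_c = 15.15 mm, y_c = 57.03 mm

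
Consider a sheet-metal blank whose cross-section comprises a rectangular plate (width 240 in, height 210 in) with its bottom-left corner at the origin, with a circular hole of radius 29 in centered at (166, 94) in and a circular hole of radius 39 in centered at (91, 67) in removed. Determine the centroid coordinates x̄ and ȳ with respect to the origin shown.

x̄ = 120.40 in, ȳ = 109.90 in

Part | A | x̄ᵢ | ȳᵢ | A·x̄ᵢ | A·ȳᵢ
plate | 50400.00 | 120.00 | 105.00 | 6048000.00 | 5292000.00
hole 1 | -2642.08 | 166.00 | 94.00 | -438585.18 | -248355.47
hole 2 | -4778.36 | 91.00 | 67.00 | -434830.98 | -320150.28
Σ | 42979.56 |  |  | 5174583.84 | 4723494.25
x̄ = 5174583.84 / 42979.56 = 120.40 in
ȳ = 4723494.25 / 42979.56 = 109.90 in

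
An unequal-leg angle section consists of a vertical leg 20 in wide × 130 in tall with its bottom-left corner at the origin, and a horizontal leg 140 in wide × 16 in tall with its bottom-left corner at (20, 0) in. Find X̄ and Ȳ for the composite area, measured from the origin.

X̄ = 47.02 in, Ȳ = 38.62 in

Part | A | x̄ᵢ | ȳᵢ | A·x̄ᵢ | A·ȳᵢ
vertical leg | 2600.00 | 10.00 | 65.00 | 26000.00 | 169000.00
horizontal leg | 2240.00 | 90.00 | 8.00 | 201600.00 | 17920.00
Σ | 4840.00 |  |  | 227600.00 | 186920.00
X̄ = 227600.00 / 4840.00 = 47.02 in
Ȳ = 186920.00 / 4840.00 = 38.62 in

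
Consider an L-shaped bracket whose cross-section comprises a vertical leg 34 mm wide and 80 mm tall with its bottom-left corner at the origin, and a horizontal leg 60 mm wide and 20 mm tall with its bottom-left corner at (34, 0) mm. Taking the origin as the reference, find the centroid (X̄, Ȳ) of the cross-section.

X̄ = 31.39 mm, Ȳ = 30.82 mm

Part | A | x̄ᵢ | ȳᵢ | A·x̄ᵢ | A·ȳᵢ
vertical leg | 2720.00 | 17.00 | 40.00 | 46240.00 | 108800.00
horizontal leg | 1200.00 | 64.00 | 10.00 | 76800.00 | 12000.00
Σ | 3920.00 |  |  | 123040.00 | 120800.00
X̄ = 123040.00 / 3920.00 = 31.39 mm
Ȳ = 120800.00 / 3920.00 = 30.82 mm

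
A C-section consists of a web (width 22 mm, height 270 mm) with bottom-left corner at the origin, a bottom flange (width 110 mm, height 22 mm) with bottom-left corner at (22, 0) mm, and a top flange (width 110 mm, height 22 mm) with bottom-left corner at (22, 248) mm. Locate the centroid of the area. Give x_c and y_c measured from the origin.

Part | A | x̄ᵢ | ȳᵢ | A·x̄ᵢ | A·ȳᵢ
web | 5940.00 | 11.00 | 135.00 | 65340.00 | 801900.00
bottom flange | 2420.00 | 77.00 | 11.00 | 186340.00 | 26620.00
top flange | 2420.00 | 77.00 | 259.00 | 186340.00 | 626780.00
Σ | 10780.00 |  |  | 438020.00 | 1455300.00
x_c = 438020.00 / 10780.00 = 40.63 mm
y_c = 1455300.00 / 10780.00 = 135.00 mm

x_c = 40.63 mm, y_c = 135.00 mm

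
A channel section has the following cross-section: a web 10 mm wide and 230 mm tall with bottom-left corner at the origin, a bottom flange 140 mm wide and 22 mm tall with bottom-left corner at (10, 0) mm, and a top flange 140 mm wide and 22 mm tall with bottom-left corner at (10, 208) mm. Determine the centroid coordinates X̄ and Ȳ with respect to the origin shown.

Part | A | x̄ᵢ | ȳᵢ | A·x̄ᵢ | A·ȳᵢ
web | 2300.00 | 5.00 | 115.00 | 11500.00 | 264500.00
bottom flange | 3080.00 | 80.00 | 11.00 | 246400.00 | 33880.00
top flange | 3080.00 | 80.00 | 219.00 | 246400.00 | 674520.00
Σ | 8460.00 |  |  | 504300.00 | 972900.00
X̄ = 504300.00 / 8460.00 = 59.61 mm
Ȳ = 972900.00 / 8460.00 = 115.00 mm

X̄ = 59.61 mm, Ȳ = 115.00 mm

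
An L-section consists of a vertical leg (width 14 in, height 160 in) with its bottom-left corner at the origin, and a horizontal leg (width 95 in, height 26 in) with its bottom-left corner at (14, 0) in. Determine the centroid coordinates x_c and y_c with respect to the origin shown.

vertical leg: A = 14 × 160 = 2240.00, centroid at (7.00, 80.00).
horizontal leg: A = 95 × 26 = 2470.00, centroid at (61.50, 13.00).
ΣA = 4710.00 in², ΣAx_c = 167585.00 in³, ΣAy_c = 211310.00 in³.
x_c = 167585.00/4710.00 = 35.58 in; y_c = 211310.00/4710.00 = 44.86 in.

x_c = 35.58 in, y_c = 44.86 in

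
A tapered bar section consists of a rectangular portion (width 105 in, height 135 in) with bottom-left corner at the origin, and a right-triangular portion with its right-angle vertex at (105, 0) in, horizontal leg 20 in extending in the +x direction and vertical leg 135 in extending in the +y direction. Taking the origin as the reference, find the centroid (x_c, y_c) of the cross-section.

x_c = 57.64 in, y_c = 65.54 in

rectangular portion: A = 105 × 135 = 14175.00, centroid at (52.50, 67.50).
triangular portion: A = ½·20·135 = 1350.00, centroid at (111.67, 45.00).
ΣA = 15525.00 in², ΣAx_c = 894937.50 in³, ΣAy_c = 1017562.50 in³.
x_c = 894937.50/15525.00 = 57.64 in; y_c = 1017562.50/15525.00 = 65.54 in.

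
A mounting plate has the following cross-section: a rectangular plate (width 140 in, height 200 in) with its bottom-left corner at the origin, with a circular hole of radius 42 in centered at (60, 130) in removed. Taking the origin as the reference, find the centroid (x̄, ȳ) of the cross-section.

plate: A = 140 × 200 = 28000.00, centroid at (70.00, 100.00).
hole: A = −π·42² = -5541.77, centroid at (60.00, 130.00).
ΣA = 22458.23 in²
ΣAx̄ = (28000.00)(70.00) + (-5541.77)(60.00) = 1627493.83 in³
ΣAȳ = (28000.00)(100.00) + (-5541.77)(130.00) = 2079569.97 in³
x̄ = 1627493.83 / 22458.23 = 72.47 in
ȳ = 2079569.97 / 22458.23 = 92.60 in

x̄ = 72.47 in, ȳ = 92.60 in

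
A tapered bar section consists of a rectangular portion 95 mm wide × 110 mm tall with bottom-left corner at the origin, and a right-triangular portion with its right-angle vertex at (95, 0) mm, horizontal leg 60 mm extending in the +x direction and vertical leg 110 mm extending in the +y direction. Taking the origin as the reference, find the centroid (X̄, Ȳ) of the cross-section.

rectangular portion: A = 95 × 110 = 10450.00, centroid at (47.50, 55.00).
triangular portion: A = ½·60·110 = 3300.00, centroid at (115.00, 36.67).
ΣA = 13750.00 mm²
ΣAX̄ = (10450.00)(47.50) + (3300.00)(115.00) = 875875.00 mm³
ΣAȲ = (10450.00)(55.00) + (3300.00)(36.67) = 695750.00 mm³
X̄ = 875875.00 / 13750.00 = 63.70 mm
Ȳ = 695750.00 / 13750.00 = 50.60 mm

X̄ = 63.70 mm, Ȳ = 50.60 mm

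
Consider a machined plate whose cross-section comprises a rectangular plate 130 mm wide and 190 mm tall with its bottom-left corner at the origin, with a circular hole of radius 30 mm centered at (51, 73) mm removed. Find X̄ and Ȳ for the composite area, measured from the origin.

X̄ = 66.81 mm, Ȳ = 97.84 mm

plate: A = 130 × 190 = 24700.00, centroid at (65.00, 95.00).
hole: A = −π·30² = -2827.43, centroid at (51.00, 73.00).
ΣA = 21872.57 mm²
ΣAX̄ = (24700.00)(65.00) + (-2827.43)(51.00) = 1461300.90 mm³
ΣAȲ = (24700.00)(95.00) + (-2827.43)(73.00) = 2140097.36 mm³
X̄ = 1461300.90 / 21872.57 = 66.81 mm
Ȳ = 2140097.36 / 21872.57 = 97.84 mm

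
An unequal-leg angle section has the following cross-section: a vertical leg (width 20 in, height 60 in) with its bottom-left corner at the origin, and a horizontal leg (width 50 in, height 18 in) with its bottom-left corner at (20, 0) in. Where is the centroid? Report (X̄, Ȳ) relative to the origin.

X̄ = 25.00 in, Ȳ = 21.00 in

Part | A | x̄ᵢ | ȳᵢ | A·x̄ᵢ | A·ȳᵢ
vertical leg | 1200.00 | 10.00 | 30.00 | 12000.00 | 36000.00
horizontal leg | 900.00 | 45.00 | 9.00 | 40500.00 | 8100.00
Σ | 2100.00 |  |  | 52500.00 | 44100.00
X̄ = 52500.00 / 2100.00 = 25.00 in
Ȳ = 44100.00 / 2100.00 = 21.00 in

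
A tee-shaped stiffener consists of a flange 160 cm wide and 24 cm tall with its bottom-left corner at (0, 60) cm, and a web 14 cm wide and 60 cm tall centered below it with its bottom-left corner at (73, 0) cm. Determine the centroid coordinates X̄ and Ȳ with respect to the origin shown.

Part | A | x̄ᵢ | ȳᵢ | A·x̄ᵢ | A·ȳᵢ
web | 840.00 | 80.00 | 30.00 | 67200.00 | 25200.00
flange | 3840.00 | 80.00 | 72.00 | 307200.00 | 276480.00
Σ | 4680.00 |  |  | 374400.00 | 301680.00
X̄ = 374400.00 / 4680.00 = 80.00 cm
Ȳ = 301680.00 / 4680.00 = 64.46 cm

X̄ = 80.00 cm, Ȳ = 64.46 cm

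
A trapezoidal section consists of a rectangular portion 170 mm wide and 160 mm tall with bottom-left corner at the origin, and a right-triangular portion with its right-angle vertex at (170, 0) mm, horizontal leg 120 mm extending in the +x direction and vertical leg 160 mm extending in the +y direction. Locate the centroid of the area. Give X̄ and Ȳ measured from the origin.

rectangular portion: A = 170 × 160 = 27200.00, centroid at (85.00, 80.00).
triangular portion: A = ½·120·160 = 9600.00, centroid at (210.00, 53.33).
ΣA = 36800.00 mm², ΣAX̄ = 4328000.00 mm³, ΣAȲ = 2688000.00 mm³.
X̄ = 4328000.00/36800.00 = 117.61 mm; Ȳ = 2688000.00/36800.00 = 73.04 mm.

X̄ = 117.61 mm, Ȳ = 73.04 mm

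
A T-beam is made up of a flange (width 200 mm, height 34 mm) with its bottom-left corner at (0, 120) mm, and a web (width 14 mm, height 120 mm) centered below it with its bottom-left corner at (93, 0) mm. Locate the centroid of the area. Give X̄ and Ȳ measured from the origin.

X̄ = 100.00 mm, Ȳ = 121.75 mm

web: A = 14 × 120 = 1680.00, centroid at (100.00, 60.00).
flange: A = 200 × 34 = 6800.00, centroid at (100.00, 137.00).
ΣA = 8480.00 mm²
ΣAX̄ = (1680.00)(100.00) + (6800.00)(100.00) = 848000.00 mm³
ΣAȲ = (1680.00)(60.00) + (6800.00)(137.00) = 1032400.00 mm³
X̄ = 848000.00 / 8480.00 = 100.00 mm
Ȳ = 1032400.00 / 8480.00 = 121.75 mm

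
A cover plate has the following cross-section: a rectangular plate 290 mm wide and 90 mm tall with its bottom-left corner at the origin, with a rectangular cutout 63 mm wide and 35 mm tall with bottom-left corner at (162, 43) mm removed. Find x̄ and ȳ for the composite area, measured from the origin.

x̄ = 140.52 mm, ȳ = 43.57 mm

plate: A = 290 × 90 = 26100.00, centroid at (145.00, 45.00).
hole: A = −(63 × 35) = -2205.00, centroid at (193.50, 60.50).
ΣA = 23895.00 mm², ΣAx̄ = 3357832.50 mm³, ΣAȳ = 1041097.50 mm³.
x̄ = 3357832.50/23895.00 = 140.52 mm; ȳ = 1041097.50/23895.00 = 43.57 mm.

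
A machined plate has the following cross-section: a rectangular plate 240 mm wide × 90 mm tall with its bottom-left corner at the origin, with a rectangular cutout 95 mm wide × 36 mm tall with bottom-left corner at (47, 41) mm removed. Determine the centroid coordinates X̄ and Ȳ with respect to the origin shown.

X̄ = 124.80 mm, Ȳ = 42.37 mm

plate: A = 240 × 90 = 21600.00, centroid at (120.00, 45.00).
hole: A = −(95 × 36) = -3420.00, centroid at (94.50, 59.00).
ΣA = 18180.00 mm², ΣAX̄ = 2268810.00 mm³, ΣAȲ = 770220.00 mm³.
X̄ = 2268810.00/18180.00 = 124.80 mm; Ȳ = 770220.00/18180.00 = 42.37 mm.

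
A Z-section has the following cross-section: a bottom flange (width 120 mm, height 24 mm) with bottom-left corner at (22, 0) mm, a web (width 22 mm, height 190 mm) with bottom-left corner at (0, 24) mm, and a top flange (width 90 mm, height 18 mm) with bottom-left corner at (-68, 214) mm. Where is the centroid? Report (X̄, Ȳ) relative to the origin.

X̄ = 28.21 mm, Ȳ = 102.91 mm

bottom flange: A = 120 × 24 = 2880.00, centroid at (82.00, 12.00).
web: A = 22 × 190 = 4180.00, centroid at (11.00, 119.00).
top flange: A = 90 × 18 = 1620.00, centroid at (-23.00, 223.00).
ΣA = 8680.00 mm²
ΣAX̄ = (2880.00)(82.00) + (4180.00)(11.00) + (1620.00)(-23.00) = 244880.00 mm³
ΣAȲ = (2880.00)(12.00) + (4180.00)(119.00) + (1620.00)(223.00) = 893240.00 mm³
X̄ = 244880.00 / 8680.00 = 28.21 mm
Ȳ = 893240.00 / 8680.00 = 102.91 mm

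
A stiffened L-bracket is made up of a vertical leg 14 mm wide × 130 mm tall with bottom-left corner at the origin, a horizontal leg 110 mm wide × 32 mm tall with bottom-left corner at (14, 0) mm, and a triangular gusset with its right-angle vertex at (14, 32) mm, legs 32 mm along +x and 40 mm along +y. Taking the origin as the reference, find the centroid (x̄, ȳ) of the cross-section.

vertical leg: A = 14 × 130 = 1820.00, centroid at (7.00, 65.00).
horizontal leg: A = 110 × 32 = 3520.00, centroid at (69.00, 16.00).
gusset: A = ½·32·40 = 640.00, centroid at (24.67, 45.33).
ΣA = 5980.00 mm²
ΣAx̄ = (1820.00)(7.00) + (3520.00)(69.00) + (640.00)(24.67) = 271406.67 mm³
ΣAȳ = (1820.00)(65.00) + (3520.00)(16.00) + (640.00)(45.33) = 203633.33 mm³
x̄ = 271406.67 / 5980.00 = 45.39 mm
ȳ = 203633.33 / 5980.00 = 34.05 mm

x̄ = 45.39 mm, ȳ = 34.05 mm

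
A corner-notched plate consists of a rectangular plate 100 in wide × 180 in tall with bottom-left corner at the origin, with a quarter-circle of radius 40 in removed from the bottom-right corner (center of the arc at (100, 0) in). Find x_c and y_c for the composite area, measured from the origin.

x_c = 47.52 in, y_c = 95.48 in

plate: A = 100 × 180 = 18000.00, centroid at (50.00, 90.00).
removed quarter-circle: A = −¼π·40² = -1256.64, centroid at (83.02, 16.98).
ΣA = 16743.36 in²
ΣAx_c = (18000.00)(50.00) + (-1256.64)(83.02) = 795669.63 in³
ΣAy_c = (18000.00)(90.00) + (-1256.64)(16.98) = 1598666.67 in³
x_c = 795669.63 / 16743.36 = 47.52 in
y_c = 1598666.67 / 16743.36 = 95.48 in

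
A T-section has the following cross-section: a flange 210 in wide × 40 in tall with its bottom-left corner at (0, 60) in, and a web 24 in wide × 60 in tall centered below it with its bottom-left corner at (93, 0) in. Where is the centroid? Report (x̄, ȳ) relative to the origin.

x̄ = 105.00 in, ȳ = 72.68 in

web: A = 24 × 60 = 1440.00, centroid at (105.00, 30.00).
flange: A = 210 × 40 = 8400.00, centroid at (105.00, 80.00).
ΣA = 9840.00 in², ΣAx̄ = 1033200.00 in³, ΣAȳ = 715200.00 in³.
x̄ = 1033200.00/9840.00 = 105.00 in; ȳ = 715200.00/9840.00 = 72.68 in.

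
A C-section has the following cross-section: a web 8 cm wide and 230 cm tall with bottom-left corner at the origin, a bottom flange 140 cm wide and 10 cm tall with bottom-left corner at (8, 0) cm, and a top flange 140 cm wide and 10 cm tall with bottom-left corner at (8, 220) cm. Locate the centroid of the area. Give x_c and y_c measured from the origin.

x_c = 48.66 cm, y_c = 115.00 cm

web: A = 8 × 230 = 1840.00, centroid at (4.00, 115.00).
bottom flange: A = 140 × 10 = 1400.00, centroid at (78.00, 5.00).
top flange: A = 140 × 10 = 1400.00, centroid at (78.00, 225.00).
ΣA = 4640.00 cm²
ΣAx_c = (1840.00)(4.00) + (1400.00)(78.00) + (1400.00)(78.00) = 225760.00 cm³
ΣAy_c = (1840.00)(115.00) + (1400.00)(5.00) + (1400.00)(225.00) = 533600.00 cm³
x_c = 225760.00 / 4640.00 = 48.66 cm
y_c = 533600.00 / 4640.00 = 115.00 cm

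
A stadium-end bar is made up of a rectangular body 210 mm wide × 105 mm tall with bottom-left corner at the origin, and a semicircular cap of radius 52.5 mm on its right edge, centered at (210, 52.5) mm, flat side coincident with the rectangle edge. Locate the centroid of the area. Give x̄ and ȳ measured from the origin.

rectangular body: A = 210 × 105 = 22050.00, centroid at (105.00, 52.50).
semicircular end: A = ½π·52.5² = 4329.51, centroid at (232.28, 52.50).
ΣA = 26379.51 mm²
ΣAx̄ = (22050.00)(105.00) + (4329.51)(232.28) = 3320915.30 mm³
ΣAȳ = (22050.00)(52.50) + (4329.51)(52.50) = 1384924.14 mm³
x̄ = 3320915.30 / 26379.51 = 125.89 mm
ȳ = 1384924.14 / 26379.51 = 52.50 mm

x̄ = 125.89 mm, ȳ = 52.50 mm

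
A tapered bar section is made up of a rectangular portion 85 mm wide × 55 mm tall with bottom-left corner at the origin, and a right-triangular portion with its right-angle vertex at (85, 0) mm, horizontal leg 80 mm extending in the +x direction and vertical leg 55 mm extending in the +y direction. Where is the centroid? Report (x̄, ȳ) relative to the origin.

x̄ = 64.63 mm, ȳ = 24.57 mm

rectangular portion: A = 85 × 55 = 4675.00, centroid at (42.50, 27.50).
triangular portion: A = ½·80·55 = 2200.00, centroid at (111.67, 18.33).
ΣA = 6875.00 mm²
ΣAx̄ = (4675.00)(42.50) + (2200.00)(111.67) = 444354.17 mm³
ΣAȳ = (4675.00)(27.50) + (2200.00)(18.33) = 168895.83 mm³
x̄ = 444354.17 / 6875.00 = 64.63 mm
ȳ = 168895.83 / 6875.00 = 24.57 mm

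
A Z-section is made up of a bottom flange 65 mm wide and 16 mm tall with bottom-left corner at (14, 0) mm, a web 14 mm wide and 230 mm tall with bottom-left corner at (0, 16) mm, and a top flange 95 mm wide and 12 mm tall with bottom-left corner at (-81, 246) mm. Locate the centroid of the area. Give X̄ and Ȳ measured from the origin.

Part | A | x̄ᵢ | ȳᵢ | A·x̄ᵢ | A·ȳᵢ
bottom flange | 1040.00 | 46.50 | 8.00 | 48360.00 | 8320.00
web | 3220.00 | 7.00 | 131.00 | 22540.00 | 421820.00
top flange | 1140.00 | -33.50 | 252.00 | -38190.00 | 287280.00
Σ | 5400.00 |  |  | 32710.00 | 717420.00
X̄ = 32710.00 / 5400.00 = 6.06 mm
Ȳ = 717420.00 / 5400.00 = 132.86 mm

X̄ = 6.06 mm, Ȳ = 132.86 mm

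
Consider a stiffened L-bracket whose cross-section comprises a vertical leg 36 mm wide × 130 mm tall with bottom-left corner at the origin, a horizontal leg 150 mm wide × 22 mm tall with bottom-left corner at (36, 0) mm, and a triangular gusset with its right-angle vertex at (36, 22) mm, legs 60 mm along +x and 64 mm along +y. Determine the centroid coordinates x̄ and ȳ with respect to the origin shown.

x̄ = 56.37 mm, ȳ = 42.80 mm

vertical leg: A = 36 × 130 = 4680.00, centroid at (18.00, 65.00).
horizontal leg: A = 150 × 22 = 3300.00, centroid at (111.00, 11.00).
gusset: A = ½·60·64 = 1920.00, centroid at (56.00, 43.33).
ΣA = 9900.00 mm²
ΣAx̄ = (4680.00)(18.00) + (3300.00)(111.00) + (1920.00)(56.00) = 558060.00 mm³
ΣAȳ = (4680.00)(65.00) + (3300.00)(11.00) + (1920.00)(43.33) = 423700.00 mm³
x̄ = 558060.00 / 9900.00 = 56.37 mm
ȳ = 423700.00 / 9900.00 = 42.80 mm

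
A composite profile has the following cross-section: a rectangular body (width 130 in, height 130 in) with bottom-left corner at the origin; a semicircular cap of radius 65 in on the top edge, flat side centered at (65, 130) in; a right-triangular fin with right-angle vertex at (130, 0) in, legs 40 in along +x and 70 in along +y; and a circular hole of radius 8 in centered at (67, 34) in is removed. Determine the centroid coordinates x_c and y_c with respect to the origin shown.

x_c = 69.42 in, y_c = 87.74 in

rectangular body: A = 130 × 130 = 16900.00, centroid at (65.00, 65.00).
semicircular top: A = ½π·65² = 6636.61, centroid at (65.00, 157.59).
triangular fin: A = ½·40·70 = 1400.00, centroid at (143.33, 23.33).
hole: A = −π·8² = -201.06, centroid at (67.00, 34.00).
ΣA = 24735.55 in², ΣAx_c = 1717075.46 in³, ΣAy_c = 2170173.78 in³.
x_c = 1717075.46/24735.55 = 69.42 in; y_c = 2170173.78/24735.55 = 87.74 in.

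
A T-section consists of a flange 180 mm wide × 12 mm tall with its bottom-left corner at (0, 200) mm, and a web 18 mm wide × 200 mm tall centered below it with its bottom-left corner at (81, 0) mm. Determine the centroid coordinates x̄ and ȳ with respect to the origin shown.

Part | A | x̄ᵢ | ȳᵢ | A·x̄ᵢ | A·ȳᵢ
web | 3600.00 | 90.00 | 100.00 | 324000.00 | 360000.00
flange | 2160.00 | 90.00 | 206.00 | 194400.00 | 444960.00
Σ | 5760.00 |  |  | 518400.00 | 804960.00
x̄ = 518400.00 / 5760.00 = 90.00 mm
ȳ = 804960.00 / 5760.00 = 139.75 mm

x̄ = 90.00 mm, ȳ = 139.75 mm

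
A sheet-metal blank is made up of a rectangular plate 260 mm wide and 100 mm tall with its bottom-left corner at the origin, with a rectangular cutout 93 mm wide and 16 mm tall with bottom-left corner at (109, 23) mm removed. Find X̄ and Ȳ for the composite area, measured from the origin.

X̄ = 128.45 mm, Ȳ = 51.15 mm

Part | A | x̄ᵢ | ȳᵢ | A·x̄ᵢ | A·ȳᵢ
plate | 26000.00 | 130.00 | 50.00 | 3380000.00 | 1300000.00
hole | -1488.00 | 155.50 | 31.00 | -231384.00 | -46128.00
Σ | 24512.00 |  |  | 3148616.00 | 1253872.00
X̄ = 3148616.00 / 24512.00 = 128.45 mm
Ȳ = 1253872.00 / 24512.00 = 51.15 mm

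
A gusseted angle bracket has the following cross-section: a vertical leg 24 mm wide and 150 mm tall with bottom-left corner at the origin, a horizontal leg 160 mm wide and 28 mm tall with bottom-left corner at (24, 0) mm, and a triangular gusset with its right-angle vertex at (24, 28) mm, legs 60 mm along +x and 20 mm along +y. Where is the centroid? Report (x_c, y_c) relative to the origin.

x_c = 61.70 mm, y_c = 40.73 mm

Part | A | x̄ᵢ | ȳᵢ | A·x̄ᵢ | A·ȳᵢ
vertical leg | 3600.00 | 12.00 | 75.00 | 43200.00 | 270000.00
horizontal leg | 4480.00 | 104.00 | 14.00 | 465920.00 | 62720.00
gusset | 600.00 | 44.00 | 34.67 | 26400.00 | 20800.00
Σ | 8680.00 |  |  | 535520.00 | 353520.00
x_c = 535520.00 / 8680.00 = 61.70 mm
y_c = 353520.00 / 8680.00 = 40.73 mm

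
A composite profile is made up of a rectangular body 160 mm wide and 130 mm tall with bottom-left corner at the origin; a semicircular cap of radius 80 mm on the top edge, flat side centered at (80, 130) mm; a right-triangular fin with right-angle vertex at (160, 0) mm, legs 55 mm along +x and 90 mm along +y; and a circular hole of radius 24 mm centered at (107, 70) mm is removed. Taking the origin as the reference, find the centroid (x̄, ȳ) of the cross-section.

x̄ = 86.17 mm, ȳ = 93.53 mm

rectangular body: A = 160 × 130 = 20800.00, centroid at (80.00, 65.00).
semicircular top: A = ½π·80² = 10053.10, centroid at (80.00, 163.95).
triangular fin: A = ½·55·90 = 2475.00, centroid at (178.33, 30.00).
hole: A = −π·24² = -1809.56, centroid at (107.00, 70.00).
ΣA = 31518.54 mm², ΣAx̄ = 2716000.08 mm³, ΣAȳ = 2947816.86 mm³.
x̄ = 2716000.08/31518.54 = 86.17 mm; ȳ = 2947816.86/31518.54 = 93.53 mm.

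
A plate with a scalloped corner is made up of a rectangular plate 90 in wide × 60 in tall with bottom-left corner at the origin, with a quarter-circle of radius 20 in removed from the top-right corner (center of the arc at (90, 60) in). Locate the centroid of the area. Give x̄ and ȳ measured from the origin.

x̄ = 42.74 in, ȳ = 28.67 in

plate: A = 90 × 60 = 5400.00, centroid at (45.00, 30.00).
removed quarter-circle: A = −¼π·20² = -314.16, centroid at (81.51, 51.51).
ΣA = 5085.84 in²
ΣAx̄ = (5400.00)(45.00) + (-314.16)(81.51) = 217392.33 in³
ΣAȳ = (5400.00)(30.00) + (-314.16)(51.51) = 145817.11 in³
x̄ = 217392.33 / 5085.84 = 42.74 in
ȳ = 145817.11 / 5085.84 = 28.67 in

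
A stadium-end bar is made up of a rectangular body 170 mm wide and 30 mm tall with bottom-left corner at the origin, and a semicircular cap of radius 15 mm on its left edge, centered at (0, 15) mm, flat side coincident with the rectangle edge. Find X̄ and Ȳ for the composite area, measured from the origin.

X̄ = 79.08 mm, Ȳ = 15.00 mm

rectangular body: A = 170 × 30 = 5100.00, centroid at (85.00, 15.00).
semicircular end: A = ½π·15² = 353.43, centroid at (-6.37, 15.00).
ΣA = 5453.43 mm², ΣAX̄ = 431250.00 mm³, ΣAȲ = 81801.44 mm³.
X̄ = 431250.00/5453.43 = 79.08 mm; Ȳ = 81801.44/5453.43 = 15.00 mm.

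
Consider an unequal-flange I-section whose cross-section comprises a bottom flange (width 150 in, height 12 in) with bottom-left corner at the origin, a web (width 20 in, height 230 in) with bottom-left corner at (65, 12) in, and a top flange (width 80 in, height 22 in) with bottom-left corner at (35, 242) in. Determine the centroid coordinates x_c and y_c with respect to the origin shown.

bottom flange: A = 150 × 12 = 1800.00, centroid at (75.00, 6.00).
web: A = 20 × 230 = 4600.00, centroid at (75.00, 127.00).
top flange: A = 80 × 22 = 1760.00, centroid at (75.00, 253.00).
ΣA = 8160.00 in²
ΣAx_c = (1800.00)(75.00) + (4600.00)(75.00) + (1760.00)(75.00) = 612000.00 in³
ΣAy_c = (1800.00)(6.00) + (4600.00)(127.00) + (1760.00)(253.00) = 1040280.00 in³
x_c = 612000.00 / 8160.00 = 75.00 in
y_c = 1040280.00 / 8160.00 = 127.49 in

x_c = 75.00 in, y_c = 127.49 in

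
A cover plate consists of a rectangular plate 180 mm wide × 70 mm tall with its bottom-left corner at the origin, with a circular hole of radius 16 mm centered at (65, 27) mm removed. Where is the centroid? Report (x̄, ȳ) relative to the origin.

x̄ = 91.70 mm, ȳ = 35.55 mm

Part | A | x̄ᵢ | ȳᵢ | A·x̄ᵢ | A·ȳᵢ
plate | 12600.00 | 90.00 | 35.00 | 1134000.00 | 441000.00
hole | -804.25 | 65.00 | 27.00 | -52276.10 | -21714.69
Σ | 11795.75 |  |  | 1081723.90 | 419285.31
x̄ = 1081723.90 / 11795.75 = 91.70 mm
ȳ = 419285.31 / 11795.75 = 35.55 mm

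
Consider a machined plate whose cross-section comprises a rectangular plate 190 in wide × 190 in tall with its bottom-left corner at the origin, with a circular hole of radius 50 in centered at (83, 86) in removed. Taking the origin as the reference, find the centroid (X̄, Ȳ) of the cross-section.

Part | A | x̄ᵢ | ȳᵢ | A·x̄ᵢ | A·ȳᵢ
plate | 36100.00 | 95.00 | 95.00 | 3429500.00 | 3429500.00
hole | -7853.98 | 83.00 | 86.00 | -651880.48 | -675442.42
Σ | 28246.02 |  |  | 2777619.52 | 2754057.58
X̄ = 2777619.52 / 28246.02 = 98.34 in
Ȳ = 2754057.58 / 28246.02 = 97.50 in

X̄ = 98.34 in, Ȳ = 97.50 in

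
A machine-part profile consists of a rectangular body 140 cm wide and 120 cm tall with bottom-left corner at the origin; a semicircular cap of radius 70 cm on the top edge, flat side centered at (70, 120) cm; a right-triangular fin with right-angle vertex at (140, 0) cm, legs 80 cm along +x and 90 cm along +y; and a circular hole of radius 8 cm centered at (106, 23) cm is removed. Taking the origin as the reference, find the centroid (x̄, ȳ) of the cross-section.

rectangular body: A = 140 × 120 = 16800.00, centroid at (70.00, 60.00).
semicircular top: A = ½π·70² = 7696.90, centroid at (70.00, 149.71).
triangular fin: A = ½·80·90 = 3600.00, centroid at (166.67, 30.00).
hole: A = −π·8² = -201.06, centroid at (106.00, 23.00).
ΣA = 27895.84 cm²
ΣAx̄ = (16800.00)(70.00) + (7696.90)(70.00) + (3600.00)(166.67) + (-201.06)(106.00) = 2293470.58 cm³
ΣAȳ = (16800.00)(60.00) + (7696.90)(149.71) + (3600.00)(30.00) + (-201.06)(23.00) = 2263670.48 cm³
x̄ = 2293470.58 / 27895.84 = 82.22 cm
ȳ = 2263670.48 / 27895.84 = 81.15 cm

x̄ = 82.22 cm, ȳ = 81.15 cm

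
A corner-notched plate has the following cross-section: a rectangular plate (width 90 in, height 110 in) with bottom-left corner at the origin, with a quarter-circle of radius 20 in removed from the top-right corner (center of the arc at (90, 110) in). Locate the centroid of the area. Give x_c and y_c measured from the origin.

plate: A = 90 × 110 = 9900.00, centroid at (45.00, 55.00).
removed quarter-circle: A = −¼π·20² = -314.16, centroid at (81.51, 101.51).
ΣA = 9585.84 in², ΣAx_c = 419892.33 in³, ΣAy_c = 512609.15 in³.
x_c = 419892.33/9585.84 = 43.80 in; y_c = 512609.15/9585.84 = 53.48 in.

x_c = 43.80 in, y_c = 53.48 in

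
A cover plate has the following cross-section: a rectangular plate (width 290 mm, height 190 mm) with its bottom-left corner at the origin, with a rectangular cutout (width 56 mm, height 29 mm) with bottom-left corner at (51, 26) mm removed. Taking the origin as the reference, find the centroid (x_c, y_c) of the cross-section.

plate: A = 290 × 190 = 55100.00, centroid at (145.00, 95.00).
hole: A = −(56 × 29) = -1624.00, centroid at (79.00, 40.50).
ΣA = 53476.00 mm²
ΣAx_c = (55100.00)(145.00) + (-1624.00)(79.00) = 7861204.00 mm³
ΣAy_c = (55100.00)(95.00) + (-1624.00)(40.50) = 5168728.00 mm³
x_c = 7861204.00 / 53476.00 = 147.00 mm
y_c = 5168728.00 / 53476.00 = 96.66 mm

x_c = 147.00 mm, y_c = 96.66 mm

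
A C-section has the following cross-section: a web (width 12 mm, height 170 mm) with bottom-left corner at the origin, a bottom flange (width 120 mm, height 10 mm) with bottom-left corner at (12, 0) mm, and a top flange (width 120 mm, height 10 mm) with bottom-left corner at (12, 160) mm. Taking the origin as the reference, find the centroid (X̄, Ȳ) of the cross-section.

Part | A | x̄ᵢ | ȳᵢ | A·x̄ᵢ | A·ȳᵢ
web | 2040.00 | 6.00 | 85.00 | 12240.00 | 173400.00
bottom flange | 1200.00 | 72.00 | 5.00 | 86400.00 | 6000.00
top flange | 1200.00 | 72.00 | 165.00 | 86400.00 | 198000.00
Σ | 4440.00 |  |  | 185040.00 | 377400.00
X̄ = 185040.00 / 4440.00 = 41.68 mm
Ȳ = 377400.00 / 4440.00 = 85.00 mm

X̄ = 41.68 mm, Ȳ = 85.00 mm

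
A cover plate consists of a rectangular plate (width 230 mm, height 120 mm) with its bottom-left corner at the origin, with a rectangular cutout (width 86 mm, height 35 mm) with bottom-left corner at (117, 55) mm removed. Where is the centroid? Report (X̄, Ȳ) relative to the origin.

plate: A = 230 × 120 = 27600.00, centroid at (115.00, 60.00).
hole: A = −(86 × 35) = -3010.00, centroid at (160.00, 72.50).
ΣA = 24590.00 mm², ΣAX̄ = 2692400.00 mm³, ΣAȲ = 1437775.00 mm³.
X̄ = 2692400.00/24590.00 = 109.49 mm; Ȳ = 1437775.00/24590.00 = 58.47 mm.

X̄ = 109.49 mm, Ȳ = 58.47 mm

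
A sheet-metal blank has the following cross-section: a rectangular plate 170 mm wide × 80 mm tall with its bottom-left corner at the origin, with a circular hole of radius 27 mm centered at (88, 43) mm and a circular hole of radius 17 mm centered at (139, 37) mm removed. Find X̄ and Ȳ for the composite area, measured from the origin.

X̄ = 79.63 mm, Ȳ = 39.60 mm

plate: A = 170 × 80 = 13600.00, centroid at (85.00, 40.00).
hole 1: A = −π·27² = -2290.22, centroid at (88.00, 43.00).
hole 2: A = −π·17² = -907.92, centroid at (139.00, 37.00).
ΣA = 10401.86 mm², ΣAX̄ = 828259.63 mm³, ΣAȲ = 411927.44 mm³.
X̄ = 828259.63/10401.86 = 79.63 mm; Ȳ = 411927.44/10401.86 = 39.60 mm.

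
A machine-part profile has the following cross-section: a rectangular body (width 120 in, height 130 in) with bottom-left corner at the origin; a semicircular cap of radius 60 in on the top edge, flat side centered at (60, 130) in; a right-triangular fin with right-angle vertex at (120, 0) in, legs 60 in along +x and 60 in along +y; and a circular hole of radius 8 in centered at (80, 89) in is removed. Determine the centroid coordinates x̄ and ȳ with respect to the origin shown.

Part | A | x̄ᵢ | ȳᵢ | A·x̄ᵢ | A·ȳᵢ
rectangular body | 15600.00 | 60.00 | 65.00 | 936000.00 | 1014000.00
semicircular top | 5654.87 | 60.00 | 155.46 | 339292.01 | 879132.68
triangular fin | 1800.00 | 140.00 | 20.00 | 252000.00 | 36000.00
hole | -201.06 | 80.00 | 89.00 | -16084.95 | -17894.51
Σ | 22853.80 |  |  | 1511207.05 | 1911238.17
x̄ = 1511207.05 / 22853.80 = 66.12 in
ȳ = 1911238.17 / 22853.80 = 83.63 in

x̄ = 66.12 in, ȳ = 83.63 in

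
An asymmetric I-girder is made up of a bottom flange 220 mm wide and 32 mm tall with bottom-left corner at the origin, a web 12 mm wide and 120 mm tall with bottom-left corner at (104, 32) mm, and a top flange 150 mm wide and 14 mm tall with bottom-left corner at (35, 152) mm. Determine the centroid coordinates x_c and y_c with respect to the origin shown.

bottom flange: A = 220 × 32 = 7040.00, centroid at (110.00, 16.00).
web: A = 12 × 120 = 1440.00, centroid at (110.00, 92.00).
top flange: A = 150 × 14 = 2100.00, centroid at (110.00, 159.00).
ΣA = 10580.00 mm², ΣAx_c = 1163800.00 mm³, ΣAy_c = 579020.00 mm³.
x_c = 1163800.00/10580.00 = 110.00 mm; y_c = 579020.00/10580.00 = 54.73 mm.

x_c = 110.00 mm, y_c = 54.73 mm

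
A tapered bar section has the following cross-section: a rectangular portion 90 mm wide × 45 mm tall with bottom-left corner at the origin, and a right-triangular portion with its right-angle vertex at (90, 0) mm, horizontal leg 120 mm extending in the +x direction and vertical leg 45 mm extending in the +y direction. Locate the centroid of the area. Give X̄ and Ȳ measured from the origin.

X̄ = 79.00 mm, Ȳ = 19.50 mm

rectangular portion: A = 90 × 45 = 4050.00, centroid at (45.00, 22.50).
triangular portion: A = ½·120·45 = 2700.00, centroid at (130.00, 15.00).
ΣA = 6750.00 mm²
ΣAX̄ = (4050.00)(45.00) + (2700.00)(130.00) = 533250.00 mm³
ΣAȲ = (4050.00)(22.50) + (2700.00)(15.00) = 131625.00 mm³
X̄ = 533250.00 / 6750.00 = 79.00 mm
Ȳ = 131625.00 / 6750.00 = 19.50 mm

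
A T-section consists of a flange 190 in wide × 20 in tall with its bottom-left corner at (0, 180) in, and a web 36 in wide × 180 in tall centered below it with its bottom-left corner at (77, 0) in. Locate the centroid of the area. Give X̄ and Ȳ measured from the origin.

Part | A | x̄ᵢ | ȳᵢ | A·x̄ᵢ | A·ȳᵢ
web | 6480.00 | 95.00 | 90.00 | 615600.00 | 583200.00
flange | 3800.00 | 95.00 | 190.00 | 361000.00 | 722000.00
Σ | 10280.00 |  |  | 976600.00 | 1305200.00
X̄ = 976600.00 / 10280.00 = 95.00 in
Ȳ = 1305200.00 / 10280.00 = 126.96 in

X̄ = 95.00 in, Ȳ = 126.96 in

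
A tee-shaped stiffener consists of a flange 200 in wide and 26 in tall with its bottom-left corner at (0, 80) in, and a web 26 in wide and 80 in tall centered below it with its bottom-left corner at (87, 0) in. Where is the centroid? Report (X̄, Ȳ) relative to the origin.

X̄ = 100.00 in, Ȳ = 77.86 in

Part | A | x̄ᵢ | ȳᵢ | A·x̄ᵢ | A·ȳᵢ
web | 2080.00 | 100.00 | 40.00 | 208000.00 | 83200.00
flange | 5200.00 | 100.00 | 93.00 | 520000.00 | 483600.00
Σ | 7280.00 |  |  | 728000.00 | 566800.00
X̄ = 728000.00 / 7280.00 = 100.00 in
Ȳ = 566800.00 / 7280.00 = 77.86 in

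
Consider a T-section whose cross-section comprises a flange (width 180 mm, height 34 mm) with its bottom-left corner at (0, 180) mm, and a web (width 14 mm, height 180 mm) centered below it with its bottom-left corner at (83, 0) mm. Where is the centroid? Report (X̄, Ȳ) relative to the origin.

web: A = 14 × 180 = 2520.00, centroid at (90.00, 90.00).
flange: A = 180 × 34 = 6120.00, centroid at (90.00, 197.00).
ΣA = 8640.00 mm², ΣAX̄ = 777600.00 mm³, ΣAȲ = 1432440.00 mm³.
X̄ = 777600.00/8640.00 = 90.00 mm; Ȳ = 1432440.00/8640.00 = 165.79 mm.

X̄ = 90.00 mm, Ȳ = 165.79 mm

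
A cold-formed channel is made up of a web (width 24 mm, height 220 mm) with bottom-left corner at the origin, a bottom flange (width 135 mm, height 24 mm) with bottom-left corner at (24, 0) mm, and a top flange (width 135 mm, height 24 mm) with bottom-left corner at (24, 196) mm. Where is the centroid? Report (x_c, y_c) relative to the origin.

x_c = 55.81 mm, y_c = 110.00 mm

web: A = 24 × 220 = 5280.00, centroid at (12.00, 110.00).
bottom flange: A = 135 × 24 = 3240.00, centroid at (91.50, 12.00).
top flange: A = 135 × 24 = 3240.00, centroid at (91.50, 208.00).
ΣA = 11760.00 mm²
ΣAx_c = (5280.00)(12.00) + (3240.00)(91.50) + (3240.00)(91.50) = 656280.00 mm³
ΣAy_c = (5280.00)(110.00) + (3240.00)(12.00) + (3240.00)(208.00) = 1293600.00 mm³
x_c = 656280.00 / 11760.00 = 55.81 mm
y_c = 1293600.00 / 11760.00 = 110.00 mm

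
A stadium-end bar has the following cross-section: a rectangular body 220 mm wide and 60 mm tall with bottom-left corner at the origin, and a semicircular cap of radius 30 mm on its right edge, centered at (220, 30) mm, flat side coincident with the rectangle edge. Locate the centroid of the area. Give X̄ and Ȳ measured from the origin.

rectangular body: A = 220 × 60 = 13200.00, centroid at (110.00, 30.00).
semicircular end: A = ½π·30² = 1413.72, centroid at (232.73, 30.00).
ΣA = 14613.72 mm², ΣAX̄ = 1781017.67 mm³, ΣAȲ = 438411.50 mm³.
X̄ = 1781017.67/14613.72 = 121.87 mm; Ȳ = 438411.50/14613.72 = 30.00 mm.

X̄ = 121.87 mm, Ȳ = 30.00 mm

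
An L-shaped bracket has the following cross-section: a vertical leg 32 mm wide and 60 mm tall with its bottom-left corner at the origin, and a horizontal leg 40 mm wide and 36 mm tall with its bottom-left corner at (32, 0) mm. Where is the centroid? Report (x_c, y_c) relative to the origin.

x_c = 31.43 mm, y_c = 24.86 mm

Part | A | x̄ᵢ | ȳᵢ | A·x̄ᵢ | A·ȳᵢ
vertical leg | 1920.00 | 16.00 | 30.00 | 30720.00 | 57600.00
horizontal leg | 1440.00 | 52.00 | 18.00 | 74880.00 | 25920.00
Σ | 3360.00 |  |  | 105600.00 | 83520.00
x_c = 105600.00 / 3360.00 = 31.43 mm
y_c = 83520.00 / 3360.00 = 24.86 mm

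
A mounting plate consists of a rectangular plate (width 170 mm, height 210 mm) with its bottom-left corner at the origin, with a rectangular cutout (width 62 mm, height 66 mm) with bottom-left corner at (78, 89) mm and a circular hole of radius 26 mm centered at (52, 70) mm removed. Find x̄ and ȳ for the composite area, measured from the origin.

Part | A | x̄ᵢ | ȳᵢ | A·x̄ᵢ | A·ȳᵢ
plate | 35700.00 | 85.00 | 105.00 | 3034500.00 | 3748500.00
hole 1 | -4092.00 | 109.00 | 122.00 | -446028.00 | -499224.00
hole 2 | -2123.72 | 52.00 | 70.00 | -110433.26 | -148660.16
Σ | 29484.28 |  |  | 2478038.74 | 3100615.84
x̄ = 2478038.74 / 29484.28 = 84.05 mm
ȳ = 3100615.84 / 29484.28 = 105.16 mm

x̄ = 84.05 mm, ȳ = 105.16 mm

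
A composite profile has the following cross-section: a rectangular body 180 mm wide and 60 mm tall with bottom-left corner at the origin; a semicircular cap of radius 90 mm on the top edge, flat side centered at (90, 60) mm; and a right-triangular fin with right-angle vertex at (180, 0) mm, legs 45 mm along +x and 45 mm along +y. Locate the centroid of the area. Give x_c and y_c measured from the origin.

x_c = 94.33 mm, y_c = 64.75 mm

rectangular body: A = 180 × 60 = 10800.00, centroid at (90.00, 30.00).
semicircular top: A = ½π·90² = 12723.45, centroid at (90.00, 98.20).
triangular fin: A = ½·45·45 = 1012.50, centroid at (195.00, 15.00).
ΣA = 24535.95 mm², ΣAx_c = 2314548.02 mm³, ΣAy_c = 1588594.51 mm³.
x_c = 2314548.02/24535.95 = 94.33 mm; y_c = 1588594.51/24535.95 = 64.75 mm.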